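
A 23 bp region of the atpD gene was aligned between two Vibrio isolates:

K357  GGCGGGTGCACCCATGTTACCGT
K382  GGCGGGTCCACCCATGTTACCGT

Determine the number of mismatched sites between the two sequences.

A single mismatch occurs at site 8 (G/C).
That gives 1 mismatch out of 23 aligned sites, so the Hamming distance is 1.

1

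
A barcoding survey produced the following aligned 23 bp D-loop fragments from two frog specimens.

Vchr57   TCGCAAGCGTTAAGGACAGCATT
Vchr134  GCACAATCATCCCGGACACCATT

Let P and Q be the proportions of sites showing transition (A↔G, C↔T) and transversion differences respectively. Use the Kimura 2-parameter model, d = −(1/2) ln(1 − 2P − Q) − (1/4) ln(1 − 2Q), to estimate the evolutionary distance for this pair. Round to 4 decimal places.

The sequences differ at positions 1 (T/G, transversion), 3 (G/A, transition), 7 (G/T, transversion), 9 (G/A, transition), 11 (T/C, transition), 12 (A/C, transversion), 13 (A/C, transversion), 19 (G/C, transversion).
Of the 8 differences, 3 transitions and 5 transversions over 23 sites: P = 3/23 = 0.130435, Q = 5/23 = 0.217391.
d = −0.5·ln(0.521739) − 0.25·ln(0.565218) = −0.5·(-0.650588) − 0.25·(-0.570544) = 0.4679.

0.4679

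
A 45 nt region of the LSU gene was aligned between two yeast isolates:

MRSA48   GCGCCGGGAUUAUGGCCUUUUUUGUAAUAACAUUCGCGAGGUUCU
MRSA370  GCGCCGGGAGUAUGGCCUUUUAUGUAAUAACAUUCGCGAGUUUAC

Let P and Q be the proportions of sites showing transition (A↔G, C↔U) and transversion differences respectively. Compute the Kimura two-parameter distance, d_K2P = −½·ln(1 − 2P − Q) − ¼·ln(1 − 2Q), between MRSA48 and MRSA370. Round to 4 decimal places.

The sequences differ at positions 10 (U/G, transversion), 22 (U/A, transversion), 41 (G/U, transversion), 44 (C/A, transversion), 45 (U/C, transition).
Of the 5 differences, 1 transition and 4 transversions over 45 sites: P = 1/45 = 0.022222, Q = 4/45 = 0.088889.
d = −0.5·ln(0.866667) − 0.25·ln(0.822222) = −0.5·(-0.143100) − 0.25·(-0.195745) = 0.1205.

0.1205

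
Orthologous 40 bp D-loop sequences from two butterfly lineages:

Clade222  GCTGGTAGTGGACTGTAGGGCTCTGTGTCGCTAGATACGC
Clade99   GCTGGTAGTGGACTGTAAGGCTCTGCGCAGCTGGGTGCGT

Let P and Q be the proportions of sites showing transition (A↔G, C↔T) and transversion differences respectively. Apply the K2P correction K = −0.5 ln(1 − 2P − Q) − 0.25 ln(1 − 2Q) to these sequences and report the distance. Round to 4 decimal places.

0.2478

Mismatches occur at site 18 (G↔A, transition), site 26 (T↔C, transition), site 28 (T↔C, transition), site 29 (C↔A, transversion), site 33 (A↔G, transition), site 35 (A↔G, transition), site 37 (A↔G, transition), site 40 (C↔T, transition).
Of the 8 differences, 7 transitions and 1 transversion over 40 sites: P = 7/40 = 0.175000, Q = 1/40 = 0.025000.
d = −0.5·ln(0.625000) − 0.25·ln(0.950000) = −0.5·(-0.470004) − 0.25·(-0.051293) = 0.2478.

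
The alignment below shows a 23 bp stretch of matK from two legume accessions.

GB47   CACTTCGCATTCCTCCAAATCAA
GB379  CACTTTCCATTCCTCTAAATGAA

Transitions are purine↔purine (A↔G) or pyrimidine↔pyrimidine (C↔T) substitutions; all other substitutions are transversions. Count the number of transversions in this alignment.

Mismatches occur at site 6 (C→T, transition), site 7 (G→C, transversion), site 16 (C→T, transition), site 21 (C→G, transversion).
Of the 4 differences, 2 transitions and 2 transversions, so the answer is 2.

2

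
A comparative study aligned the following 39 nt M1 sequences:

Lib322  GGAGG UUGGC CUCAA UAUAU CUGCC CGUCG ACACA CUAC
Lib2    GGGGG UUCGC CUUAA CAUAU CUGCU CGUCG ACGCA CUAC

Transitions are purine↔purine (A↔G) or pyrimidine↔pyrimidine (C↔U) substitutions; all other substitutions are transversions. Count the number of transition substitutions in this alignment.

5

The sequences differ at positions 3 (A/G, transition), 8 (G/C, transversion), 13 (C/U, transition), 16 (U/C, transition), 25 (C/U, transition), 33 (A/G, transition).
Of the 6 differences, 5 transitions and 1 transversion, so the answer is 5.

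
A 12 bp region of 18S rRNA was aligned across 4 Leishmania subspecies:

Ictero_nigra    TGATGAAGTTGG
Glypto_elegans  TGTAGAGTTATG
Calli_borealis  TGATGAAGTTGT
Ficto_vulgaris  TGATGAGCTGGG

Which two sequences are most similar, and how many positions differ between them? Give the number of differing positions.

1

Pairwise Hamming distances:
  Ictero_nigra vs Glypto_elegans: 6
  Ictero_nigra vs Calli_borealis: 1
  Ictero_nigra vs Ficto_vulgaris: 3
  Glypto_elegans vs Calli_borealis: 7
  Glypto_elegans vs Ficto_vulgaris: 5
  Calli_borealis vs Ficto_vulgaris: 4
The smallest is 1, between Ictero_nigra and Calli_borealis.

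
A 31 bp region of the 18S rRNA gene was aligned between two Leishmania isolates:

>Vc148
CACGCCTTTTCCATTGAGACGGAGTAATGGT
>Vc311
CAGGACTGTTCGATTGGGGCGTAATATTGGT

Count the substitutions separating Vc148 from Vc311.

Differing sites — 3:C/G; 5:C/A; 8:T/G; 12:C/G; 17:A/G; 19:A/G; 22:G/T; 24:G/A; 27:A/T.
That gives 9 mismatches out of 31 aligned sites, so the Hamming distance is 9.

9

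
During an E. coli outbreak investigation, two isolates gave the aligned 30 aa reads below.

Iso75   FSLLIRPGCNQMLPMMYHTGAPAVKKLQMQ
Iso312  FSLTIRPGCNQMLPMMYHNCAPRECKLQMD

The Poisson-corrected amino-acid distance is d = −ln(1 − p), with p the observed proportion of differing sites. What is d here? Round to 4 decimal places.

The sequences differ at positions 4 (L/T), 19 (T/N), 20 (G/C), 23 (A/R), 24 (V/E), 25 (K/C), 30 (Q/D).
p = 7/30 = 0.233333.
d = −ln(1 − 0.233333) = −ln(0.766667) = 0.2657.

0.2657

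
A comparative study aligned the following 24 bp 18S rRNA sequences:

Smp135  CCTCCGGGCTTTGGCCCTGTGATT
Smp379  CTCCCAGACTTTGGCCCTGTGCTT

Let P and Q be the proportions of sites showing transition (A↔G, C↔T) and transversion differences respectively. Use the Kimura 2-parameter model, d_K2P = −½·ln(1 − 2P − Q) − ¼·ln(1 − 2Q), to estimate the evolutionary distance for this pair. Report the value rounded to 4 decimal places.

0.2568

Differing sites — 2:C/T (Ti); 3:T/C (Ti); 6:G/A (Ti); 8:G/A (Ti); 22:A/C (Tv).
Of the 5 differences, 4 transitions and 1 transversion over 24 sites: P = 4/24 = 0.166667, Q = 1/24 = 0.041667.
d = −0.5·ln(0.624999) − 0.25·ln(0.916666) = −0.5·(-0.470005) − 0.25·(-0.087012) = 0.2568.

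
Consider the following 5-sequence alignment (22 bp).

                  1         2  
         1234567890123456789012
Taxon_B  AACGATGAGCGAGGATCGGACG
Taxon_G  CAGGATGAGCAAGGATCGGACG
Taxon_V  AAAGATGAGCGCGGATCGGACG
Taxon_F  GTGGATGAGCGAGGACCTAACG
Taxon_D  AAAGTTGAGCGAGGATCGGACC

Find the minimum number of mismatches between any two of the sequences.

Pairwise Hamming distances:
  Taxon_B vs Taxon_G: 3
  Taxon_B vs Taxon_V: 2
  Taxon_B vs Taxon_F: 6
  Taxon_B vs Taxon_D: 3
  Taxon_G vs Taxon_V: 4
  Taxon_G vs Taxon_F: 6
  Taxon_G vs Taxon_D: 5
  Taxon_V vs Taxon_F: 7
  Taxon_V vs Taxon_D: 3
  Taxon_F vs Taxon_D: 8
The smallest is 2, between Taxon_B and Taxon_V.

2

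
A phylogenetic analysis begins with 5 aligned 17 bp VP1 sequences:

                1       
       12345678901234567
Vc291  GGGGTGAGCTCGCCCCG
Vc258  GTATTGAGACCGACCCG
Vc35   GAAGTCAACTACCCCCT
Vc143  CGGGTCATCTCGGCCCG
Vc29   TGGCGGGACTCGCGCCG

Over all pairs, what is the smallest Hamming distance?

4

Pairwise Hamming distances:
  Vc291 vs Vc258: 6
  Vc291 vs Vc35: 7
  Vc291 vs Vc143: 4
  Vc291 vs Vc29: 6
  Vc258 vs Vc35: 10
  Vc258 vs Vc143: 9
  Vc258 vs Vc29: 11
  Vc35 vs Vc143: 8
  Vc35 vs Vc29: 11
  Vc143 vs Vc29: 8
The smallest is 4, between Vc291 and Vc143.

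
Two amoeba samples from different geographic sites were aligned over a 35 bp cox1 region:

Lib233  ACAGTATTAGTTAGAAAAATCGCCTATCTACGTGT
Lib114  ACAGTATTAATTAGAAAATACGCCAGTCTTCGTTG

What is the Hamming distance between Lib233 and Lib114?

8

Differing sites — 10:G/A; 19:A/T; 20:T/A; 25:T/A; 26:A/G; 30:A/T; 34:G/T; 35:T/G.
That gives 8 mismatches out of 35 aligned sites, so the Hamming distance is 8.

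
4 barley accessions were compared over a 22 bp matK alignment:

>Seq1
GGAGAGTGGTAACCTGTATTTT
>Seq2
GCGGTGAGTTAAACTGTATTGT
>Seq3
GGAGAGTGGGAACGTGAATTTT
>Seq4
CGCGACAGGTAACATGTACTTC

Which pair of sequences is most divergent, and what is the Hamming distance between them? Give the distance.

11

Pairwise Hamming distances:
  Seq1 vs Seq2: 7
  Seq1 vs Seq3: 3
  Seq1 vs Seq4: 7
  Seq2 vs Seq3: 10
  Seq2 vs Seq4: 11
  Seq3 vs Seq4: 9
The largest is 11, between Seq2 and Seq4.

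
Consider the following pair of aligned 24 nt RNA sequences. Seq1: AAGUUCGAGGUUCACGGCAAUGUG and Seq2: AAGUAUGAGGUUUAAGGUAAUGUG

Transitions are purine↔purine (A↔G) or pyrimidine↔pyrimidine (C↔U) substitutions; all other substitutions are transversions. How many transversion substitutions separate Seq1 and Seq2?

The sequences differ at positions 5 (U/A, transversion), 6 (C/U, transition), 13 (C/U, transition), 15 (C/A, transversion), 18 (C/U, transition).
Of the 5 differences, 3 transitions and 2 transversions, so the answer is 2.

2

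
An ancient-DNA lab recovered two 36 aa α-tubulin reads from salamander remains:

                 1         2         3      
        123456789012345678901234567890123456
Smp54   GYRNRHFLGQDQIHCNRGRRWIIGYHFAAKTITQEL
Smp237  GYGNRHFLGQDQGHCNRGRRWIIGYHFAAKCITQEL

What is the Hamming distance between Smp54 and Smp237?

Mismatches occur at site 3 (R→G), site 13 (I→G), site 31 (T→C).
That gives 3 mismatches out of 36 aligned sites, so the Hamming distance is 3.

3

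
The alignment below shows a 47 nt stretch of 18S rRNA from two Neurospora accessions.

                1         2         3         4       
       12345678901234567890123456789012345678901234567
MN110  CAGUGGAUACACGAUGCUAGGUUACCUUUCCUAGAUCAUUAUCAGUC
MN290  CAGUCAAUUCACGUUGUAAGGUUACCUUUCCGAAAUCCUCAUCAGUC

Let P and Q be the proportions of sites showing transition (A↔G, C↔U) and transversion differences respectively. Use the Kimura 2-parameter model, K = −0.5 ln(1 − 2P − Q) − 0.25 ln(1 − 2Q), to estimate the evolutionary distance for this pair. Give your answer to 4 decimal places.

0.2505

Differing sites — 5:G/C (Tv); 6:G/A (Ti); 9:A/U (Tv); 14:A/U (Tv); 17:C/U (Ti); 18:U/A (Tv); 32:U/G (Tv); 34:G/A (Ti); 38:A/C (Tv); 40:U/C (Ti).
Of the 10 differences, 4 transitions and 6 transversions over 47 sites: P = 4/47 = 0.085106, Q = 6/47 = 0.127660.
d = −0.5·ln(0.702128) − 0.25·ln(0.744680) = −0.5·(-0.353640) − 0.25·(-0.294801) = 0.2505.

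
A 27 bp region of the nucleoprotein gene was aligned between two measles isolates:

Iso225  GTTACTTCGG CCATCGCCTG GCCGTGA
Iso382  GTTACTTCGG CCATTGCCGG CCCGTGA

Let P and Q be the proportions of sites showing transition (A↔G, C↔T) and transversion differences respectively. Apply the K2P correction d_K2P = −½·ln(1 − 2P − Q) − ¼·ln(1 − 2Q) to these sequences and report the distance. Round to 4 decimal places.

0.1203

Differing sites — 15:C/T (Ti); 19:T/G (Tv); 21:G/C (Tv).
Of the 3 differences, 1 transition and 2 transversions over 27 sites: P = 1/27 = 0.037037, Q = 2/27 = 0.074074.
d = −0.5·ln(0.851852) − 0.25·ln(0.851852) = −0.5·(-0.160342) − 0.25·(-0.160342) = 0.1203.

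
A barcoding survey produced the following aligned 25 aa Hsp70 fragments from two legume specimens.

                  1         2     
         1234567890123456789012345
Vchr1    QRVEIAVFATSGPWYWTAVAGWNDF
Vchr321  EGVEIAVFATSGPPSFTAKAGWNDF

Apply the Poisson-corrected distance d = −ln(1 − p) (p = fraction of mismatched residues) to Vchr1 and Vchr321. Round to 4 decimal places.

Mismatches occur at site 1 (Q→E), site 2 (R→G), site 14 (W→P), site 15 (Y→S), site 16 (W→F), site 19 (V→K).
p = 6/25 = 0.240000.
d = −ln(1 − 0.240000) = −ln(0.760000) = 0.2744.

0.2744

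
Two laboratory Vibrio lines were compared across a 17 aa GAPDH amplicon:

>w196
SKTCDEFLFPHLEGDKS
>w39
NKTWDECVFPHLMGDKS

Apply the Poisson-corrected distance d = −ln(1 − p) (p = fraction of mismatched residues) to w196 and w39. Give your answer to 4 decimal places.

The sequences differ at positions 1 (S/N), 4 (C/W), 7 (F/C), 8 (L/V), 13 (E/M).
p = 5/17 = 0.294118.
d = −ln(1 − 0.294118) = −ln(0.705882) = 0.3483.

0.3483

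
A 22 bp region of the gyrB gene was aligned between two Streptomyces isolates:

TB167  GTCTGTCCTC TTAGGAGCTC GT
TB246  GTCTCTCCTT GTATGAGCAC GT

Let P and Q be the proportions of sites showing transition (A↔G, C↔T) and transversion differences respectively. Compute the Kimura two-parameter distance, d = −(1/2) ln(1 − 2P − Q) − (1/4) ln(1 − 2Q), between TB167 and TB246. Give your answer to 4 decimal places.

0.2722

The sequences differ at positions 5 (G/C, transversion), 10 (C/T, transition), 11 (T/G, transversion), 14 (G/T, transversion), 19 (T/A, transversion).
Of the 5 differences, 1 transition and 4 transversions over 22 sites: P = 1/22 = 0.045455, Q = 4/22 = 0.181818.
d = −0.5·ln(0.727272) − 0.25·ln(0.636364) = −0.5·(-0.318455) − 0.25·(-0.451985) = 0.2722.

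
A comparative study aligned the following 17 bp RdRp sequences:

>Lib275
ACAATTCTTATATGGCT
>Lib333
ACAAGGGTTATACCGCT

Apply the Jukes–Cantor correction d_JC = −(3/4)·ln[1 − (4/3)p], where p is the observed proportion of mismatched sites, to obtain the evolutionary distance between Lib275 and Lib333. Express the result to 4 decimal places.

0.3734

Differing sites — 5:T/G; 6:T/G; 7:C/G; 13:T/C; 14:G/C.
p = 5/17 = 0.294118.
d = −0.75 · ln(1 − (4/3)·0.294118) = −0.75 · ln(0.607843) = −0.75 · (-0.497839) = 0.3734.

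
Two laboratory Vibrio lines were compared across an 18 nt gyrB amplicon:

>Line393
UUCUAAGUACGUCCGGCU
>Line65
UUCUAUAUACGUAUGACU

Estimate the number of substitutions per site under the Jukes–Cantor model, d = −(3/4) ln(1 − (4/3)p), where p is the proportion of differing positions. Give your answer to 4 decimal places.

The sequences differ at positions 6 (A/U), 7 (G/A), 13 (C/A), 14 (C/U), 16 (G/A).
p = 5/18 = 0.277778.
d = −0.75 · ln(1 − (4/3)·0.277778) = −0.75 · ln(0.629629) = −0.75 · (-0.462625) = 0.3470.

0.3470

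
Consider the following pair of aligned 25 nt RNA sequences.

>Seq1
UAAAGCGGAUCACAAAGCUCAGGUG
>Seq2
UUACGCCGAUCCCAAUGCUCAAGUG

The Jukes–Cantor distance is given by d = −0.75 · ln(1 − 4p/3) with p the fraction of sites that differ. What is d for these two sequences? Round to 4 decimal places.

The sequences differ at positions 2 (A/U), 4 (A/C), 7 (G/C), 12 (A/C), 16 (A/U), 22 (G/A).
p = 6/25 = 0.240000.
d = −0.75 · ln(1 − (4/3)·0.240000) = −0.75 · ln(0.680000) = −0.75 · (-0.385662) = 0.2892.

0.2892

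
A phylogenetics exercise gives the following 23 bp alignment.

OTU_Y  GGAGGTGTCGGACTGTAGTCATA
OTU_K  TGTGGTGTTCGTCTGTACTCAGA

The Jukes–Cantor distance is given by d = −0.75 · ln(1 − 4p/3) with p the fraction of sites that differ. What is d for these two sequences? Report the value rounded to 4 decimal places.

0.3904

Differing sites — 1:G/T; 3:A/T; 9:C/T; 10:G/C; 12:A/T; 18:G/C; 22:T/G.
p = 7/23 = 0.304348.
d = −0.75 · ln(1 − (4/3)·0.304348) = −0.75 · ln(0.594203) = −0.75 · (-0.520534) = 0.3904.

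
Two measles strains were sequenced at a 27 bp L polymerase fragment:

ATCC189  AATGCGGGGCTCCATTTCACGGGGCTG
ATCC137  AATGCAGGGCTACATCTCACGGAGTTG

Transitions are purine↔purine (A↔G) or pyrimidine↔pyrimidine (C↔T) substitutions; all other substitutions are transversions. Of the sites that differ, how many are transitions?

The sequences differ at positions 6 (G/A, transition), 12 (C/A, transversion), 16 (T/C, transition), 23 (G/A, transition), 25 (C/T, transition).
Of the 5 differences, 4 transitions and 1 transversion, so the answer is 4.

4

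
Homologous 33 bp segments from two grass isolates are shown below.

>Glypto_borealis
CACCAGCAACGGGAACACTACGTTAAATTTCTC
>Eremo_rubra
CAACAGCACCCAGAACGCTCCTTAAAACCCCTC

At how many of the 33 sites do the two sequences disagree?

Differing sites — 3:C/A; 9:A/C; 11:G/C; 12:G/A; 17:A/G; 20:A/C; 22:G/T; 24:T/A; 28:T/C; 29:T/C; 30:T/C.
That gives 11 mismatches out of 33 aligned sites, so the Hamming distance is 11.

11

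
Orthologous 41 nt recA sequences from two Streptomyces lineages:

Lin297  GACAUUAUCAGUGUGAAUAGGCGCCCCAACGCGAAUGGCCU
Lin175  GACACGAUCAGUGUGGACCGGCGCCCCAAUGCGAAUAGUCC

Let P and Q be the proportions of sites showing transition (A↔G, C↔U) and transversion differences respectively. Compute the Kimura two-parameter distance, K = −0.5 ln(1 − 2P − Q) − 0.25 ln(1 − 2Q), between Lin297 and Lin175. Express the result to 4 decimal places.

Differing sites — 5:U/C (Ti); 6:U/G (Tv); 16:A/G (Ti); 18:U/C (Ti); 19:A/C (Tv); 30:C/U (Ti); 37:G/A (Ti); 39:C/U (Ti); 41:U/C (Ti).
Of the 9 differences, 7 transitions and 2 transversions over 41 sites: P = 7/41 = 0.170732, Q = 2/41 = 0.048780.
d = −0.5·ln(0.609756) − 0.25·ln(0.902440) = −0.5·(-0.494696) − 0.25·(-0.102653) = 0.2730.

0.2730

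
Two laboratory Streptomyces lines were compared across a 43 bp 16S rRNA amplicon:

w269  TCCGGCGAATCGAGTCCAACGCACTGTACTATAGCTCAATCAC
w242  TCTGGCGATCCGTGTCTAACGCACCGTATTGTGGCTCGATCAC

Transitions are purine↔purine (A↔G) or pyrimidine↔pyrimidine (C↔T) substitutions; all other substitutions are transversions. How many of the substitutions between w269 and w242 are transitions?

8

Differing sites — 3:C/T (Ti); 9:A/T (Tv); 10:T/C (Ti); 13:A/T (Tv); 17:C/T (Ti); 25:T/C (Ti); 29:C/T (Ti); 31:A/G (Ti); 33:A/G (Ti); 38:A/G (Ti).
Of the 10 differences, 8 transitions and 2 transversions, so the answer is 8.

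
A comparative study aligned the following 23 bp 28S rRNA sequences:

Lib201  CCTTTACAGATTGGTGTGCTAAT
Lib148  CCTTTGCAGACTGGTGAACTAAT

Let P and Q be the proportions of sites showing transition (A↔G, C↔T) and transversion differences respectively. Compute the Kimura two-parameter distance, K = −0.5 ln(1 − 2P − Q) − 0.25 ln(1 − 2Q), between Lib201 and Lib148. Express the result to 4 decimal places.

Mismatches occur at site 6 (A↔G, transition), site 11 (T↔C, transition), site 17 (T↔A, transversion), site 18 (G↔A, transition).
Of the 4 differences, 3 transitions and 1 transversion over 23 sites: P = 3/23 = 0.130435, Q = 1/23 = 0.043478.
d = −0.5·ln(0.695652) − 0.25·ln(0.913044) = −0.5·(-0.362906) − 0.25·(-0.090971) = 0.2042.

0.2042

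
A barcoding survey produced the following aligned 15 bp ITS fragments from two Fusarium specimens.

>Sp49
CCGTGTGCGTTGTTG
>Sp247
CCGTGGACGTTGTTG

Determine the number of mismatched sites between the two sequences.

2

Differing sites — 6:T/G; 7:G/A.
That gives 2 mismatches out of 15 aligned sites, so the Hamming distance is 2.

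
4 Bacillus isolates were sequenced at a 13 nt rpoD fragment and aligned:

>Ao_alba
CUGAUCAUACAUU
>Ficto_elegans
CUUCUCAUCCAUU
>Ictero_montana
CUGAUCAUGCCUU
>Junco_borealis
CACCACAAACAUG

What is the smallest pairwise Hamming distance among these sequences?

2

Pairwise Hamming distances:
  Ao_alba vs Ficto_elegans: 3
  Ao_alba vs Ictero_montana: 2
  Ao_alba vs Junco_borealis: 6
  Ficto_elegans vs Ictero_montana: 4
  Ficto_elegans vs Junco_borealis: 6
  Ictero_montana vs Junco_borealis: 8
The smallest is 2, between Ao_alba and Ictero_montana.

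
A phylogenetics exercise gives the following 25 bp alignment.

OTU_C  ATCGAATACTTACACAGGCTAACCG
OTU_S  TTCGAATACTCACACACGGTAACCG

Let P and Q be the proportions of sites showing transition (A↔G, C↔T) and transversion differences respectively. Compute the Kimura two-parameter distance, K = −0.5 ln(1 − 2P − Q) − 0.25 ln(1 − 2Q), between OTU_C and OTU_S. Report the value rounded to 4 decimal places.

0.1802

Mismatches occur at site 1 (A/T, transversion), site 11 (T/C, transition), site 17 (G/C, transversion), site 19 (C/G, transversion).
Of the 4 differences, 1 transition and 3 transversions over 25 sites: P = 1/25 = 0.040000, Q = 3/25 = 0.120000.
d = −0.5·ln(0.800000) − 0.25·ln(0.760000) = −0.5·(-0.223144) − 0.25·(-0.274437) = 0.1802.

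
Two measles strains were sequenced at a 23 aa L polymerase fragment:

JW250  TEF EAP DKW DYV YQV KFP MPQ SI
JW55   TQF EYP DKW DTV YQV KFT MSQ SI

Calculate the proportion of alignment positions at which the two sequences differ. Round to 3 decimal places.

0.217

The sequences differ at positions 2 (E/Q), 5 (A/Y), 11 (Y/T), 18 (P/T), 20 (P/S).
There are 5 differences over 23 sites, so p = 5/23 = 0.217.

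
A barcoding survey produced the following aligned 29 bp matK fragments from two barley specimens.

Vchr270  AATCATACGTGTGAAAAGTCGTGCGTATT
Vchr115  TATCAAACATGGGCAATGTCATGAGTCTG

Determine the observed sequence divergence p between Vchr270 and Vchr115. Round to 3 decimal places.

Differing sites — 1:A/T; 6:T/A; 9:G/A; 12:T/G; 14:A/C; 17:A/T; 21:G/A; 24:C/A; 27:A/C; 29:T/G.
There are 10 differences over 29 sites, so p = 10/29 = 0.345.

0.345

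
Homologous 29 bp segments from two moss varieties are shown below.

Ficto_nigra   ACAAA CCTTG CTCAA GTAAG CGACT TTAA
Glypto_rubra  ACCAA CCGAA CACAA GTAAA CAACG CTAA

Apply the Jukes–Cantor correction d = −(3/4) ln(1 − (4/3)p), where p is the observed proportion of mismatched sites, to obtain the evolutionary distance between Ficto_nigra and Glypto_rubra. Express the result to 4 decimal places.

Differing sites — 3:A/C; 8:T/G; 9:T/A; 10:G/A; 12:T/A; 20:G/A; 22:G/A; 25:T/G; 26:T/C.
p = 9/29 = 0.310345.
d = −0.75 · ln(1 − (4/3)·0.310345) = −0.75 · ln(0.586207) = −0.75 · (-0.534082) = 0.4006.

0.4006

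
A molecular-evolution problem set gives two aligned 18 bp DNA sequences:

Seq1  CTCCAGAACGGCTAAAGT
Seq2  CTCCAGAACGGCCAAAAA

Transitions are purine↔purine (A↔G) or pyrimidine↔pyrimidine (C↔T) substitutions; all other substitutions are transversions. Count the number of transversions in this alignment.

1

Mismatches occur at site 13 (T/C, transition), site 17 (G/A, transition), site 18 (T/A, transversion).
Of the 3 differences, 2 transitions and 1 transversion, so the answer is 1.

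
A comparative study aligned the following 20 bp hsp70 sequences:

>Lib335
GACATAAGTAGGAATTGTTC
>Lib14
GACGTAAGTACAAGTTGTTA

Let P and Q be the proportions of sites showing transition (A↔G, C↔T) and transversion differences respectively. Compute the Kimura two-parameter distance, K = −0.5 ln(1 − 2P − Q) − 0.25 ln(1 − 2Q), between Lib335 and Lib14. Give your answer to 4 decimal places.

0.3112

The sequences differ at positions 4 (A/G, transition), 11 (G/C, transversion), 12 (G/A, transition), 14 (A/G, transition), 20 (C/A, transversion).
Of the 5 differences, 3 transitions and 2 transversions over 20 sites: P = 3/20 = 0.150000, Q = 2/20 = 0.100000.
d = −0.5·ln(0.600000) − 0.25·ln(0.800000) = −0.5·(-0.510826) − 0.25·(-0.223144) = 0.3112.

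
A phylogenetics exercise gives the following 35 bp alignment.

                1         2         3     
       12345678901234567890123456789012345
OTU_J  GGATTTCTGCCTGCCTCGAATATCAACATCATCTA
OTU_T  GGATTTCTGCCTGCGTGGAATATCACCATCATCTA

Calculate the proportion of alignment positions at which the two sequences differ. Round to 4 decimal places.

0.0857

Differing sites — 15:C/G; 17:C/G; 26:A/C.
There are 3 differences over 35 sites, so p = 3/35 = 0.0857.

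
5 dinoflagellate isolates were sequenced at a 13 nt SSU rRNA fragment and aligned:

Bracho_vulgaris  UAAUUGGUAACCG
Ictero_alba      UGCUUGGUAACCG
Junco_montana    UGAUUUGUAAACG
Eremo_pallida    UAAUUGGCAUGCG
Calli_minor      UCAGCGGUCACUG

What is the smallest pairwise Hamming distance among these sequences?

Pairwise Hamming distances:
  Bracho_vulgaris vs Ictero_alba: 2
  Bracho_vulgaris vs Junco_montana: 3
  Bracho_vulgaris vs Eremo_pallida: 3
  Bracho_vulgaris vs Calli_minor: 5
  Ictero_alba vs Junco_montana: 3
  Ictero_alba vs Eremo_pallida: 5
  Ictero_alba vs Calli_minor: 6
  Junco_montana vs Eremo_pallida: 5
  Junco_montana vs Calli_minor: 7
  Eremo_pallida vs Calli_minor: 8
The smallest is 2, between Bracho_vulgaris and Ictero_alba.

2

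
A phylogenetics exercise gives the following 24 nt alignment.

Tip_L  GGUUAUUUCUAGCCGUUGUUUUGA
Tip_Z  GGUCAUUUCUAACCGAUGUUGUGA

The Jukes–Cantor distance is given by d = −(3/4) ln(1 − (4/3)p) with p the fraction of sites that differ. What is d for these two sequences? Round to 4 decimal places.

0.1885

Mismatches occur at site 4 (U/C), site 12 (G/A), site 16 (U/A), site 21 (U/G).
p = 4/24 = 0.166667.
d = −0.75 · ln(1 − (4/3)·0.166667) = −0.75 · ln(0.777777) = −0.75 · (-0.251315) = 0.1885.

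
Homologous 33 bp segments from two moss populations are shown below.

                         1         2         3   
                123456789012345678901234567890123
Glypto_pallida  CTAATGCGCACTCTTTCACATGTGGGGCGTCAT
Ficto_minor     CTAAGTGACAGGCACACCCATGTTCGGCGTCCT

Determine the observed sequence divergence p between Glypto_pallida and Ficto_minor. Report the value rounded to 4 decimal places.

Differing sites — 5:T/G; 6:G/T; 7:C/G; 8:G/A; 11:C/G; 12:T/G; 14:T/A; 15:T/C; 16:T/A; 18:A/C; 24:G/T; 25:G/C; 32:A/C.
There are 13 differences over 33 sites, so p = 13/33 = 0.3939.

0.3939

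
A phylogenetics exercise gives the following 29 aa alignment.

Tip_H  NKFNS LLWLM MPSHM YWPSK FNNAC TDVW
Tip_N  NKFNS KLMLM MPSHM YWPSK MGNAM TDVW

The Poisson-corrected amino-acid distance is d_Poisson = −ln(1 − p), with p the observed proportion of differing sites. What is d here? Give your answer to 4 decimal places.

The sequences differ at positions 6 (L/K), 8 (W/M), 21 (F/M), 22 (N/G), 25 (C/M).
p = 5/29 = 0.172414.
d = −ln(1 − 0.172414) = −ln(0.827586) = 0.1892.

0.1892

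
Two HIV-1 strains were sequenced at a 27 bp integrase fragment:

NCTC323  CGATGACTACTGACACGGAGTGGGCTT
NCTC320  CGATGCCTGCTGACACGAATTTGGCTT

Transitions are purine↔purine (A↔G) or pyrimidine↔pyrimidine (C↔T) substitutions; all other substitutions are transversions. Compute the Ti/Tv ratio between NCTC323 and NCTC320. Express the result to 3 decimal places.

The sequences differ at positions 6 (A/C, transversion), 9 (A/G, transition), 18 (G/A, transition), 20 (G/T, transversion), 22 (G/T, transversion).
Of the 5 differences, 2 transitions and 3 transversions, so Ti/Tv = 2/3 = 0.667.

0.667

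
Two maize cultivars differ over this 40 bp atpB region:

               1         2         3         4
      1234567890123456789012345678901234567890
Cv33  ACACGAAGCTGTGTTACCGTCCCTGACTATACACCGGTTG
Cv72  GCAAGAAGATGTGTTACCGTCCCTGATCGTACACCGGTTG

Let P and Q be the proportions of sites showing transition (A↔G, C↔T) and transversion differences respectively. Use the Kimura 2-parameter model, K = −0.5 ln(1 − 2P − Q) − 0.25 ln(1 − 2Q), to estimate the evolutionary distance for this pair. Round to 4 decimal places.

Differing sites — 1:A/G (Ti); 4:C/A (Tv); 9:C/A (Tv); 27:C/T (Ti); 28:T/C (Ti); 29:A/G (Ti).
Of the 6 differences, 4 transitions and 2 transversions over 40 sites: P = 4/40 = 0.100000, Q = 2/40 = 0.050000.
d = −0.5·ln(0.750000) − 0.25·ln(0.900000) = −0.5·(-0.287682) − 0.25·(-0.105361) = 0.1702.

0.1702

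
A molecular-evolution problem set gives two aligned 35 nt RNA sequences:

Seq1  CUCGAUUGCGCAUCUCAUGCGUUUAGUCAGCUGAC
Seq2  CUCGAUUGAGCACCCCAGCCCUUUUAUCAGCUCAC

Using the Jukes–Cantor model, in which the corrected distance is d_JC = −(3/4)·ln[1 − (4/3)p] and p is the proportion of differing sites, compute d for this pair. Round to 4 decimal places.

Differing sites — 9:C/A; 13:U/C; 15:U/C; 18:U/G; 19:G/C; 21:G/C; 25:A/U; 26:G/A; 33:G/C.
p = 9/35 = 0.257143.
d = −0.75 · ln(1 − (4/3)·0.257143) = −0.75 · ln(0.657143) = −0.75 · (-0.419854) = 0.3149.

0.3149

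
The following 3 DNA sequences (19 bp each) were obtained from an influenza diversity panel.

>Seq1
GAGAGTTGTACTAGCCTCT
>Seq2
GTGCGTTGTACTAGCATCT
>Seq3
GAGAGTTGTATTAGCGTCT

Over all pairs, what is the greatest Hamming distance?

4

Pairwise Hamming distances:
  Seq1 vs Seq2: 3
  Seq1 vs Seq3: 2
  Seq2 vs Seq3: 4
The largest is 4, between Seq2 and Seq3.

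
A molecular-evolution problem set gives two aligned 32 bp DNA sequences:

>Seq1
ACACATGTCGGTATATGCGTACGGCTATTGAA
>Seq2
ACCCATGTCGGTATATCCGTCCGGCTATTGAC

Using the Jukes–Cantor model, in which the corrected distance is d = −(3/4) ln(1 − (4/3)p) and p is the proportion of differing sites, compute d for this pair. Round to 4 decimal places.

0.1367

Differing sites — 3:A/C; 17:G/C; 21:A/C; 32:A/C.
p = 4/32 = 0.125000.
d = −0.75 · ln(1 − (4/3)·0.125000) = −0.75 · ln(0.833333) = −0.75 · (-0.182322) = 0.1367.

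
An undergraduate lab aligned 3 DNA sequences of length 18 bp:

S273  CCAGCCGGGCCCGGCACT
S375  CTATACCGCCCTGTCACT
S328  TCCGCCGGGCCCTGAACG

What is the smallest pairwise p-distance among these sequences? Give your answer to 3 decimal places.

0.278

Pairwise Hamming distances:
  S273 vs S375: 7
  S273 vs S328: 5
  S375 vs S328: 12
The smallest is 5 mismatches, between S273 and S328; p = 5/18 = 0.278.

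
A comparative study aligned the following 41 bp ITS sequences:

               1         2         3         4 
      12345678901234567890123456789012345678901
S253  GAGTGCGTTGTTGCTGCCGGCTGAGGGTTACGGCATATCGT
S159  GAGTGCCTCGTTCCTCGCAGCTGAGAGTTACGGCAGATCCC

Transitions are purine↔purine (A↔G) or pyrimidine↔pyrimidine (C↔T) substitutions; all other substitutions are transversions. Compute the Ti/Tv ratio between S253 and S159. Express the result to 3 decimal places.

0.667

The sequences differ at positions 7 (G/C, transversion), 9 (T/C, transition), 13 (G/C, transversion), 16 (G/C, transversion), 17 (C/G, transversion), 19 (G/A, transition), 26 (G/A, transition), 36 (T/G, transversion), 40 (G/C, transversion), 41 (T/C, transition).
Of the 10 differences, 4 transitions and 6 transversions, so Ti/Tv = 4/6 = 0.667.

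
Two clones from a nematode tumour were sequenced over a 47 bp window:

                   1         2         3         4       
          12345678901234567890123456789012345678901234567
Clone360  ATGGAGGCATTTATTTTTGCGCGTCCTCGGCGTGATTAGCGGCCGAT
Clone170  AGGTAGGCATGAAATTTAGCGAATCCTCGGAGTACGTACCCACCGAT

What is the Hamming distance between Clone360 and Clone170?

15

Differing sites — 2:T/G; 4:G/T; 11:T/G; 12:T/A; 14:T/A; 18:T/A; 22:C/A; 23:G/A; 31:C/A; 34:G/A; 35:A/C; 36:T/G; 39:G/C; 41:G/C; 42:G/A.
That gives 15 mismatches out of 47 aligned sites, so the Hamming distance is 15.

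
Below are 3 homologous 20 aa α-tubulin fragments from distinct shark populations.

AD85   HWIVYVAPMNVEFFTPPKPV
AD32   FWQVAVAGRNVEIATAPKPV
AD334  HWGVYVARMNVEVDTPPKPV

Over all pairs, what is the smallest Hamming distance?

4

Pairwise Hamming distances:
  AD85 vs AD32: 8
  AD85 vs AD334: 4
  AD32 vs AD334: 8
The smallest is 4, between AD85 and AD334.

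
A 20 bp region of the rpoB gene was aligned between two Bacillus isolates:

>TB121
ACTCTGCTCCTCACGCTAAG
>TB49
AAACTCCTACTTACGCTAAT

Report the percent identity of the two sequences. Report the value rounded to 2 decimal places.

Differing sites — 2:C/A; 3:T/A; 6:G/C; 9:C/A; 12:C/T; 20:G/T.
14 of the 20 sites match, so the percent identity is 14/20 × 100 = 70.00%.

70.00%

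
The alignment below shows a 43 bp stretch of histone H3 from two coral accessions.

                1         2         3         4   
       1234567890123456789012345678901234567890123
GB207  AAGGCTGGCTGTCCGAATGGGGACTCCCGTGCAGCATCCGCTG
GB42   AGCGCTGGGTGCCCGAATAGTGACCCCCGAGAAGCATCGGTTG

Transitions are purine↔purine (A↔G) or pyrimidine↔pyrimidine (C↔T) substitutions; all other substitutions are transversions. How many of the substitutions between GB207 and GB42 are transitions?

The sequences differ at positions 2 (A/G, transition), 3 (G/C, transversion), 9 (C/G, transversion), 12 (T/C, transition), 19 (G/A, transition), 21 (G/T, transversion), 25 (T/C, transition), 30 (T/A, transversion), 32 (C/A, transversion), 39 (C/G, transversion), 41 (C/T, transition).
Of the 11 differences, 5 transitions and 6 transversions, so the answer is 5.

5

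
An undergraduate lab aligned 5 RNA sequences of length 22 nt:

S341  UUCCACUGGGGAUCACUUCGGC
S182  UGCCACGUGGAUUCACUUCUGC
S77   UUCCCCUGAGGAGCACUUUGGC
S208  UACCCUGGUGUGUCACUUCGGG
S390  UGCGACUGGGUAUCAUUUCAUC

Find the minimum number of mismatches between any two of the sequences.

4

Pairwise Hamming distances:
  S341 vs S182: 6
  S341 vs S77: 4
  S341 vs S208: 8
  S341 vs S390: 6
  S182 vs S77: 10
  S182 vs S208: 9
  S182 vs S390: 8
  S77 vs S208: 9
  S77 vs S390: 10
  S208 vs S390: 11
The smallest is 4, between S341 and S77.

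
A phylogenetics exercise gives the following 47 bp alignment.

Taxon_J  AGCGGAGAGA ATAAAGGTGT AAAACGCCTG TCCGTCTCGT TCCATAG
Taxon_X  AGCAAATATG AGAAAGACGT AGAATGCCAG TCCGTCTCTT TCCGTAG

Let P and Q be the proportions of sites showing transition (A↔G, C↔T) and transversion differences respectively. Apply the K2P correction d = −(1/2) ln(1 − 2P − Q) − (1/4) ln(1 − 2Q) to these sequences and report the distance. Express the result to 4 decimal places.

0.3558

Mismatches occur at site 4 (G/A, transition), site 5 (G/A, transition), site 7 (G/T, transversion), site 9 (G/T, transversion), site 10 (A/G, transition), site 12 (T/G, transversion), site 17 (G/A, transition), site 18 (T/C, transition), site 22 (A/G, transition), site 25 (C/T, transition), site 29 (T/A, transversion), site 39 (G/T, transversion), site 44 (A/G, transition).
Of the 13 differences, 8 transitions and 5 transversions over 47 sites: P = 8/47 = 0.170213, Q = 5/47 = 0.106383.
d = −0.5·ln(0.553191) − 0.25·ln(0.787234) = −0.5·(-0.592052) − 0.25·(-0.239230) = 0.3558.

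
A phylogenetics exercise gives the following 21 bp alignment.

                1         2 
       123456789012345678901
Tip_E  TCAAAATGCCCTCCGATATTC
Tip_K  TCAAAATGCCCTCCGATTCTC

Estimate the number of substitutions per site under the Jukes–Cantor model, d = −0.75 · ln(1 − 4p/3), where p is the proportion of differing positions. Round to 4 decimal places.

Mismatches occur at site 18 (A/T), site 19 (T/C).
p = 2/21 = 0.095238.
d = −0.75 · ln(1 − (4/3)·0.095238) = −0.75 · ln(0.873016) = −0.75 · (-0.135801) = 0.1019.

0.1019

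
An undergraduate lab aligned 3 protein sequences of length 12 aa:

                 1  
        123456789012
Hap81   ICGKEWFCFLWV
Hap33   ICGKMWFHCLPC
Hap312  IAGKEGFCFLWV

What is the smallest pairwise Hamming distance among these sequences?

Pairwise Hamming distances:
  Hap81 vs Hap33: 5
  Hap81 vs Hap312: 2
  Hap33 vs Hap312: 7
The smallest is 2, between Hap81 and Hap312.

2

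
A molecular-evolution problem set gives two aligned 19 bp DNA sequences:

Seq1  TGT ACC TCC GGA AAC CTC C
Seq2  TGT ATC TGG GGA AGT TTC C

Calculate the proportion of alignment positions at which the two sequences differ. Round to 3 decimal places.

Differing sites — 5:C/T; 8:C/G; 9:C/G; 14:A/G; 15:C/T; 16:C/T.
There are 6 differences over 19 sites, so p = 6/19 = 0.316.

0.316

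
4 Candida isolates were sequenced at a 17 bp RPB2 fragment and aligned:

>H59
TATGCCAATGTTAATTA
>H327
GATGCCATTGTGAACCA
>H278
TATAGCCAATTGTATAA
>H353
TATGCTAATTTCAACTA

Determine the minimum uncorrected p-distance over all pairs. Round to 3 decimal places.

0.235

Pairwise Hamming distances:
  H59 vs H327: 5
  H59 vs H278: 8
  H59 vs H353: 4
  H327 vs H278: 10
  H327 vs H353: 6
  H278 vs H353: 9
The smallest is 4 mismatches, between H59 and H353; p = 4/17 = 0.235.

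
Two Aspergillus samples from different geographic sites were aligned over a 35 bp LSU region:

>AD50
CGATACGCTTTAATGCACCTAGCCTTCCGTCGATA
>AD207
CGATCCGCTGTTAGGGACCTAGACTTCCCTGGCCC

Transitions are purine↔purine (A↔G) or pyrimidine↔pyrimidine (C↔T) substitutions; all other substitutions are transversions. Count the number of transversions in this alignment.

Mismatches occur at site 5 (A/C, transversion), site 10 (T/G, transversion), site 12 (A/T, transversion), site 14 (T/G, transversion), site 16 (C/G, transversion), site 23 (C/A, transversion), site 29 (G/C, transversion), site 31 (C/G, transversion), site 33 (A/C, transversion), site 34 (T/C, transition), site 35 (A/C, transversion).
Of the 11 differences, 1 transition and 10 transversions, so the answer is 10.

10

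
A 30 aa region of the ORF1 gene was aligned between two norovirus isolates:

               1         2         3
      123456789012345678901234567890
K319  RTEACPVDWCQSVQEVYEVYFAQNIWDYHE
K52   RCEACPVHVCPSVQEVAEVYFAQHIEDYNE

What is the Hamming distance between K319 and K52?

8

Mismatches occur at site 2 (T↔C), site 8 (D↔H), site 9 (W↔V), site 11 (Q↔P), site 17 (Y↔A), site 24 (N↔H), site 26 (W↔E), site 29 (H↔N).
That gives 8 mismatches out of 30 aligned sites, so the Hamming distance is 8.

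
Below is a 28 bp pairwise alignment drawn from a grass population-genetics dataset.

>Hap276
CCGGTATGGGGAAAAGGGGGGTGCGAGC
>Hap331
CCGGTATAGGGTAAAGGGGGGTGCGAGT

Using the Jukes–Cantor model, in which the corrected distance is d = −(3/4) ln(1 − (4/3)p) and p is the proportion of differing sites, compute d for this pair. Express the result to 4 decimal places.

0.1156

Differing sites — 8:G/A; 12:A/T; 28:C/T.
p = 3/28 = 0.107143.
d = −0.75 · ln(1 − (4/3)·0.107143) = −0.75 · ln(0.857143) = −0.75 · (-0.154151) = 0.1156.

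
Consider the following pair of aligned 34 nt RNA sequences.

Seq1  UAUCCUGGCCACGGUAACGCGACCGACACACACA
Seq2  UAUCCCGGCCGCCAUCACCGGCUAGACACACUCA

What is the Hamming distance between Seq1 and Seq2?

11

Mismatches occur at site 6 (U→C), site 11 (A→G), site 13 (G→C), site 14 (G→A), site 16 (A→C), site 19 (G→C), site 20 (C→G), site 22 (A→C), site 23 (C→U), site 24 (C→A), site 32 (A→U).
That gives 11 mismatches out of 34 aligned sites, so the Hamming distance is 11.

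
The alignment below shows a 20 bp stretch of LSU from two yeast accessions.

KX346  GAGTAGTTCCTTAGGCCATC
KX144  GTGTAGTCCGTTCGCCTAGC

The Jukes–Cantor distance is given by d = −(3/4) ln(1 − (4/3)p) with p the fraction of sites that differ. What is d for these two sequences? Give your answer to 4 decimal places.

The sequences differ at positions 2 (A/T), 8 (T/C), 10 (C/G), 13 (A/C), 15 (G/C), 17 (C/T), 19 (T/G).
p = 7/20 = 0.350000.
d = −0.75 · ln(1 − (4/3)·0.350000) = −0.75 · ln(0.533333) = −0.75 · (-0.628609) = 0.4715.

0.4715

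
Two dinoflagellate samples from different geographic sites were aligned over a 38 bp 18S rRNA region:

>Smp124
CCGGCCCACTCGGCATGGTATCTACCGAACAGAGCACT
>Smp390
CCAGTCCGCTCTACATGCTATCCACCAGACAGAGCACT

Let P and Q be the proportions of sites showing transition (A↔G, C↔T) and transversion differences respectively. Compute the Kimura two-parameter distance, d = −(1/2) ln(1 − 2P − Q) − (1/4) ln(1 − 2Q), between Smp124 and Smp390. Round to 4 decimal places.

0.3011

Differing sites — 3:G/A (Ti); 5:C/T (Ti); 8:A/G (Ti); 12:G/T (Tv); 13:G/A (Ti); 18:G/C (Tv); 23:T/C (Ti); 27:G/A (Ti); 28:A/G (Ti).
Of the 9 differences, 7 transitions and 2 transversions over 38 sites: P = 7/38 = 0.184211, Q = 2/38 = 0.052632.
d = −0.5·ln(0.578946) − 0.25·ln(0.894736) = −0.5·(-0.546546) − 0.25·(-0.111227) = 0.3011.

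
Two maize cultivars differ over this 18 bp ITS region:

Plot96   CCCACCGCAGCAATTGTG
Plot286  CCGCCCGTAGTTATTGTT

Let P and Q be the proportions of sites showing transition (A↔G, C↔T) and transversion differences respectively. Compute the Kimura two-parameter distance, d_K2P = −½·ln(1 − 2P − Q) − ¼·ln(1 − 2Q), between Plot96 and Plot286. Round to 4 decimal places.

Mismatches occur at site 3 (C→G, transversion), site 4 (A→C, transversion), site 8 (C→T, transition), site 11 (C→T, transition), site 12 (A→T, transversion), site 18 (G→T, transversion).
Of the 6 differences, 2 transitions and 4 transversions over 18 sites: P = 2/18 = 0.111111, Q = 4/18 = 0.222222.
d = −0.5·ln(0.555556) − 0.25·ln(0.555556) = −0.5·(-0.587786) − 0.25·(-0.587786) = 0.4408.

0.4408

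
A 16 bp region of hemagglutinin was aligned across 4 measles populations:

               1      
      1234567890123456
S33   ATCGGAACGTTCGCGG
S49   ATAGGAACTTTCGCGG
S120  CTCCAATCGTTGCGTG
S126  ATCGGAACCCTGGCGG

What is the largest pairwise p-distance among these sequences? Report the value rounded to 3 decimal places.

Pairwise Hamming distances:
  S33 vs S49: 2
  S33 vs S120: 8
  S33 vs S126: 3
  S49 vs S120: 10
  S49 vs S126: 4
  S120 vs S126: 9
The largest is 10 mismatches, between S49 and S120; p = 10/16 = 0.625.

0.625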